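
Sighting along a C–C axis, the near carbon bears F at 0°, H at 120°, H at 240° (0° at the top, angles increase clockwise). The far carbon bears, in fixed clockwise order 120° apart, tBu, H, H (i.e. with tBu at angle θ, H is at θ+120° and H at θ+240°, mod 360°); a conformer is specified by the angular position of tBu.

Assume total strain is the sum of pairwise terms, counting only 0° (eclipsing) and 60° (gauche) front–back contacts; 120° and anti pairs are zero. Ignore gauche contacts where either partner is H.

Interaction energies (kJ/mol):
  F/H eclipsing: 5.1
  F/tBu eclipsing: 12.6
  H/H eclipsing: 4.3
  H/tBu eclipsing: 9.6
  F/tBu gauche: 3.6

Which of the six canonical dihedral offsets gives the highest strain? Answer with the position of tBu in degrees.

0°

tBu at 0° (eclipsed): F–tBu eclipsed, H–H eclipsed, H–H eclipsed; 12.6 + 4.3 + 4.3 = 21.2 kJ/mol.
tBu at 60° (staggered): F–tBu gauche; 3.6 = 3.6 kJ/mol.
tBu at 120° (eclipsed): F–H eclipsed, H–tBu eclipsed, H–H eclipsed; 5.1 + 9.6 + 4.3 = 19.0 kJ/mol.
tBu at 180° (staggered): no non-H gauche contacts → 0.0 kJ/mol.
tBu at 240° (eclipsed): F–H eclipsed, H–H eclipsed, H–tBu eclipsed; 5.1 + 4.3 + 9.6 = 19.0 kJ/mol.
tBu at 300° (staggered): F–tBu gauche; 3.6 = 3.6 kJ/mol.
The maximum (21.2 kJ/mol) occurs with tBu at 0°.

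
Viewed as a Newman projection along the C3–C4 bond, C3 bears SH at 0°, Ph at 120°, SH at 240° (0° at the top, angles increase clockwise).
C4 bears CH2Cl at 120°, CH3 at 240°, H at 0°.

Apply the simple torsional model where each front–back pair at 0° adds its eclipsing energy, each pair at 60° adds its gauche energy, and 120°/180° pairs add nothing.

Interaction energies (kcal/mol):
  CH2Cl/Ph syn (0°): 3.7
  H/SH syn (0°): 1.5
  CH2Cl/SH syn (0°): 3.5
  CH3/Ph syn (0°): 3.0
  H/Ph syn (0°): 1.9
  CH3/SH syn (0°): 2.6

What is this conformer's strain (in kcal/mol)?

This conformer (eclipsed): SH(0°)/H(0°) eclipsed 1.5; Ph(120°)/CH2Cl(120°) eclipsed 3.7; SH(240°)/CH3(240°) eclipsed 2.6 → 7.8 kcal/mol.

7.8 kcal/mol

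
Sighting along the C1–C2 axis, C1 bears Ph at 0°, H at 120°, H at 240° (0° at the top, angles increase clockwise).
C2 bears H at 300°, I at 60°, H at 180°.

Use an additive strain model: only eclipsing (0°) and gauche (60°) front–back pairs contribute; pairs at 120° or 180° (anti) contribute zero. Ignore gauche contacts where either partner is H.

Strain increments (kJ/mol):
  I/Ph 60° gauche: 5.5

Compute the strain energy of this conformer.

This conformer (staggered): Ph–I gauche; 5.5 = 5.5 kJ/mol.

5.5 kJ/mol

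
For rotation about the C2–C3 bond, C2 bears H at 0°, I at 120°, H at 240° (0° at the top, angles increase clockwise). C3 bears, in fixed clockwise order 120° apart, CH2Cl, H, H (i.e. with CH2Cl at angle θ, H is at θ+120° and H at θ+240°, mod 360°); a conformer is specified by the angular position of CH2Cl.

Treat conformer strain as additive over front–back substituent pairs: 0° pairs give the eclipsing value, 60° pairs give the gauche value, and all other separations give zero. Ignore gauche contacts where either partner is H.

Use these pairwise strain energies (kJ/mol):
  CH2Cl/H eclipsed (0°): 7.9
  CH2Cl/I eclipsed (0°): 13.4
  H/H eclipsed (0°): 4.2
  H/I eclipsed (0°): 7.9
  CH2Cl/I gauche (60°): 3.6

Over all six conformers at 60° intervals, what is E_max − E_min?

21.8 kJ/mol

CH2Cl at 0° (eclipsed): H–CH2Cl eclipsed, I–H eclipsed, H–H eclipsed; 7.9 + 7.9 + 4.2 = 20.0 kJ/mol.
CH2Cl at 60° (staggered): I–CH2Cl gauche; 3.6 = 3.6 kJ/mol.
CH2Cl at 120° (eclipsed): H–H eclipsed, I–CH2Cl eclipsed, H–H eclipsed; 4.2 + 13.4 + 4.2 = 21.8 kJ/mol.
CH2Cl at 180° (staggered): I–CH2Cl gauche; 3.6 = 3.6 kJ/mol.
CH2Cl at 240° (eclipsed): H–H eclipsed, I–H eclipsed, H–CH2Cl eclipsed; 4.2 + 7.9 + 7.9 = 20.0 kJ/mol.
CH2Cl at 300° (staggered): no non-H gauche contacts → 0.0 kJ/mol.
Max at 120° (21.8 kJ/mol), min at 300° (0.0 kJ/mol); barrier = 21.8 kJ/mol.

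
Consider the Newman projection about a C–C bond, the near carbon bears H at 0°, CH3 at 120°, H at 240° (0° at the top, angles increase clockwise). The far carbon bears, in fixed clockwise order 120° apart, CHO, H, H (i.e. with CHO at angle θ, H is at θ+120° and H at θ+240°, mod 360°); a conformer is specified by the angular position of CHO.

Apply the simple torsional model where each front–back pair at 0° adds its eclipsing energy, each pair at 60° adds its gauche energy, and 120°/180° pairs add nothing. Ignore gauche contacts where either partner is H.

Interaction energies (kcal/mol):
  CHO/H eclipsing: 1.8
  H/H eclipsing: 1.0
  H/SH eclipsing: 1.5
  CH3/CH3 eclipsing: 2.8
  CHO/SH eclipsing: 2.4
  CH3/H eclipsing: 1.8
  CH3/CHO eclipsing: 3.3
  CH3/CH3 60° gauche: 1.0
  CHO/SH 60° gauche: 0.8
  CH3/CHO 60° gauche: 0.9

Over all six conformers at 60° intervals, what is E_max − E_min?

CHO at 0° (eclipsed): H–CHO eclipsed, CH3–H eclipsed, H–H eclipsed; 1.8 + 1.8 + 1.0 = 4.6 kcal/mol.
CHO at 60° (staggered): CH3–CHO gauche; 0.9 = 0.9 kcal/mol.
CHO at 120° (eclipsed): H–H eclipsed, CH3–CHO eclipsed, H–H eclipsed; 1.0 + 3.3 + 1.0 = 5.3 kcal/mol.
CHO at 180° (staggered): CH3–CHO gauche; 0.9 = 0.9 kcal/mol.
CHO at 240° (eclipsed): H–H eclipsed, CH3–H eclipsed, H–CHO eclipsed; 1.0 + 1.8 + 1.8 = 4.6 kcal/mol.
CHO at 300° (staggered): no non-H gauche contacts → 0.0 kcal/mol.
Max at 120° (5.3 kcal/mol), min at 300° (0.0 kcal/mol); barrier = 5.3 kcal/mol.

5.3 kcal/mol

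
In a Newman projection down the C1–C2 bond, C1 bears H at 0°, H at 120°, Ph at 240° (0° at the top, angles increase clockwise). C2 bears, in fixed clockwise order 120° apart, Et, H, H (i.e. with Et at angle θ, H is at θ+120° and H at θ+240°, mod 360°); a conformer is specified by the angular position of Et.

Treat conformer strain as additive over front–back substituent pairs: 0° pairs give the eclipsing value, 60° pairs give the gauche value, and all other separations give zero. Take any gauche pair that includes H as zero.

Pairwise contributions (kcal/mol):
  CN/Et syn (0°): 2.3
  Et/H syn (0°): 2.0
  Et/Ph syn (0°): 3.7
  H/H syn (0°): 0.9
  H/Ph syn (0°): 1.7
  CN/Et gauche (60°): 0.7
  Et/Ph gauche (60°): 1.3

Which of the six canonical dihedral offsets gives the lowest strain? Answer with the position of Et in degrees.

60°

Et at 0° (eclipsed): H–Et eclipsed, H–H eclipsed, Ph–H eclipsed; 2.0 + 0.9 + 1.7 = 4.6 kcal/mol.
Et at 60° (staggered): no non-H gauche contacts → 0.0 kcal/mol.
Et at 120° (eclipsed): H–H eclipsed, H–Et eclipsed, Ph–H eclipsed; 0.9 + 2.0 + 1.7 = 4.6 kcal/mol.
Et at 180° (staggered): Ph–Et gauche; 1.3 = 1.3 kcal/mol.
Et at 240° (eclipsed): H–H eclipsed, H–H eclipsed, Ph–Et eclipsed; 0.9 + 0.9 + 3.7 = 5.5 kcal/mol.
Et at 300° (staggered): Ph–Et gauche; 1.3 = 1.3 kcal/mol.
The minimum (0.0 kcal/mol) occurs with Et at 60°.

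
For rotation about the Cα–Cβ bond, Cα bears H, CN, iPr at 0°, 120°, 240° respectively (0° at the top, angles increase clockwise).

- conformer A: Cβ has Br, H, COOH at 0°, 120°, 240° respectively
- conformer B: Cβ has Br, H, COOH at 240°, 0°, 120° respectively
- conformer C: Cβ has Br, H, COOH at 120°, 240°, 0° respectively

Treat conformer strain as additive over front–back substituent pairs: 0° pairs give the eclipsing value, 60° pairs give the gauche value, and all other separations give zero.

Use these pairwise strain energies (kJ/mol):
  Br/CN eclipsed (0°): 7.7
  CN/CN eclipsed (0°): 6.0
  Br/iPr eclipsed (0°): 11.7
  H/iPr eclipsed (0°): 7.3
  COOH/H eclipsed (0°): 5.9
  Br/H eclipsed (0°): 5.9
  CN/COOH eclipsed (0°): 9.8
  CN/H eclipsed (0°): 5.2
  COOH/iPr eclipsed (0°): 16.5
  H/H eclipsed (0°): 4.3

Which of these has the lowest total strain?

C

A is eclipsed. H at 0° is eclipsed with Br at 0° (5.9); CN at 120° is eclipsed with H at 120° (5.2); iPr at 240° is eclipsed with COOH at 240° (16.5). Total 27.6 kJ/mol.
B is eclipsed. H at 0° is eclipsed with H at 0° (4.3); CN at 120° is eclipsed with COOH at 120° (9.8); iPr at 240° is eclipsed with Br at 240° (11.7). Total 25.8 kJ/mol.
C is eclipsed. H at 0° is eclipsed with COOH at 0° (5.9); CN at 120° is eclipsed with Br at 120° (7.7); iPr at 240° is eclipsed with H at 240° (7.3). Total 20.9 kJ/mol.
C has the lowest total (20.9 kJ/mol).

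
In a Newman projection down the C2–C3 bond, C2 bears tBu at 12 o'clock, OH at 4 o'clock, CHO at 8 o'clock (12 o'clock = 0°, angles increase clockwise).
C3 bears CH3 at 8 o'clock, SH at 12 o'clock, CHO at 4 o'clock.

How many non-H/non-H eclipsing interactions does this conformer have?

Non-H eclipsing pairs: tBu(0°)/SH(0°); OH(120°)/CHO(120°); CHO(240°)/CH3(240°) — 3 interactions.

3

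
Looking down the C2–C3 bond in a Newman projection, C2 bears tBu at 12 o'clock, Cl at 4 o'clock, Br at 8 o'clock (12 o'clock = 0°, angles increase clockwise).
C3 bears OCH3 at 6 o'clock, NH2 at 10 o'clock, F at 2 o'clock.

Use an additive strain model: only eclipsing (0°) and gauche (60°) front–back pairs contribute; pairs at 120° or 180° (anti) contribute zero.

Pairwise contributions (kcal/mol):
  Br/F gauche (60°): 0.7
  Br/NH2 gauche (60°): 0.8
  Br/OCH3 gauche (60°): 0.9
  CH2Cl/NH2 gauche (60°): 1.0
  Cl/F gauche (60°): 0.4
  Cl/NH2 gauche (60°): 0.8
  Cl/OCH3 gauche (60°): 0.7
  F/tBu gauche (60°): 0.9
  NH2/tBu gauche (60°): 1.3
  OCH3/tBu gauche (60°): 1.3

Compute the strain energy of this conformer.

This conformer is staggered. tBu at 0° is gauche with NH2 at 300° (1.3); tBu at 0° is gauche with F at 60° (0.9); Cl at 120° is gauche with OCH3 at 180° (0.7); Cl at 120° is gauche with F at 60° (0.4); Br at 240° is gauche with OCH3 at 180° (0.9); Br at 240° is gauche with NH2 at 300° (0.8). Total 5.0 kcal/mol.

5.0 kcal/mol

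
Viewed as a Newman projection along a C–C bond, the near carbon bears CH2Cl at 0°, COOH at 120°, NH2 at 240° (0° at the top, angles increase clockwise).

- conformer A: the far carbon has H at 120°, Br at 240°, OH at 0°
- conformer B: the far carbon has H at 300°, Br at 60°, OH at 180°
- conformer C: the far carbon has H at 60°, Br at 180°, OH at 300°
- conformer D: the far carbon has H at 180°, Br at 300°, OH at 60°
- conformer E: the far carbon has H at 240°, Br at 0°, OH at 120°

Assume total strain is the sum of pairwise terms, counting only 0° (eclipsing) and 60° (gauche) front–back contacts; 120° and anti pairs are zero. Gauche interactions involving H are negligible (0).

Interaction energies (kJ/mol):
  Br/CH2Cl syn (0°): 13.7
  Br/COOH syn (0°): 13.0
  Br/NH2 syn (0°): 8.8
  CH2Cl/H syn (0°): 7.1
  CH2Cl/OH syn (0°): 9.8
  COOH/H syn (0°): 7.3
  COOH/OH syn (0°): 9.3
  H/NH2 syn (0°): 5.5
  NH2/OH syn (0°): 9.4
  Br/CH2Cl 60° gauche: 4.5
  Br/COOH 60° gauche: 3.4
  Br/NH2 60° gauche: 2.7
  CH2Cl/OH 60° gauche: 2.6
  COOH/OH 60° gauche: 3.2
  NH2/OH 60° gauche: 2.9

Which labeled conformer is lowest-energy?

C

A (eclipsed): CH2Cl(0°)/OH(0°) eclipsed 9.8; COOH(120°)/H(120°) eclipsed 7.3; NH2(240°)/Br(240°) eclipsed 8.8 → 25.9 kJ/mol.
B (staggered): CH2Cl(0°)/Br(60°) gauche 4.5; COOH(120°)/Br(60°) gauche 3.4; COOH(120°)/OH(180°) gauche 3.2; NH2(240°)/OH(180°) gauche 2.9 → 14.0 kJ/mol.
C (staggered): CH2Cl(0°)/OH(300°) gauche 2.6; COOH(120°)/Br(180°) gauche 3.4; NH2(240°)/Br(180°) gauche 2.7; NH2(240°)/OH(300°) gauche 2.9 → 11.6 kJ/mol.
D (staggered): CH2Cl(0°)/Br(300°) gauche 4.5; CH2Cl(0°)/OH(60°) gauche 2.6; COOH(120°)/OH(60°) gauche 3.2; NH2(240°)/Br(300°) gauche 2.7 → 13.0 kJ/mol.
E (eclipsed): CH2Cl(0°)/Br(0°) eclipsed 13.7; COOH(120°)/OH(120°) eclipsed 9.3; NH2(240°)/H(240°) eclipsed 5.5 → 28.5 kJ/mol.
C has the lowest total (11.6 kJ/mol).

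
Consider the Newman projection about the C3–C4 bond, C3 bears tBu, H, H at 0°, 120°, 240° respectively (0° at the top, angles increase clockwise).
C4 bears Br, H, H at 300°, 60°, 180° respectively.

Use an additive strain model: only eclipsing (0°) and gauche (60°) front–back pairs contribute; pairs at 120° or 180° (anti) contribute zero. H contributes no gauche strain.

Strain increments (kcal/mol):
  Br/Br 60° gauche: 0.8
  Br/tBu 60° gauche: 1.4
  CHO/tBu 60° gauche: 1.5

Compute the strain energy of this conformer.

This conformer (staggered): tBu–Br gauche; 1.4 = 1.4 kcal/mol.

1.4 kcal/mol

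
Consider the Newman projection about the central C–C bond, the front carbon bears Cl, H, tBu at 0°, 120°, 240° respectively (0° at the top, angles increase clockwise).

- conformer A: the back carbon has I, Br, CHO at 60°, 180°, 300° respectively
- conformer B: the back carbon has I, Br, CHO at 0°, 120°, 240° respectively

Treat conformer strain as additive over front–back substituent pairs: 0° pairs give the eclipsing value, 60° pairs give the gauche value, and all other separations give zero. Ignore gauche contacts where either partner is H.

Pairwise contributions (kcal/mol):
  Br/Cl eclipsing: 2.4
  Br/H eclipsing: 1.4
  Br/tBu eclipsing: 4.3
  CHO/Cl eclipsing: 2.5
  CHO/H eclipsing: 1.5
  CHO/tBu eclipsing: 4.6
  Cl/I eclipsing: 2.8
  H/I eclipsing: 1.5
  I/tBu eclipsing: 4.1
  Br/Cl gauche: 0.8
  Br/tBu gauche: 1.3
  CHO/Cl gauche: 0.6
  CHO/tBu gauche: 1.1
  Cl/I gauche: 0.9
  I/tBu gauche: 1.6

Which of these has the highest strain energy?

B

A (staggered): Cl(0°)/I(60°) gauche 0.9; Cl(0°)/CHO(300°) gauche 0.6; tBu(240°)/Br(180°) gauche 1.3; tBu(240°)/CHO(300°) gauche 1.1 → 3.9 kcal/mol.
B (eclipsed): Cl(0°)/I(0°) eclipsed 2.8; H(120°)/Br(120°) eclipsed 1.4; tBu(240°)/CHO(240°) eclipsed 4.6 → 8.8 kcal/mol.
B has the highest total (8.8 kcal/mol).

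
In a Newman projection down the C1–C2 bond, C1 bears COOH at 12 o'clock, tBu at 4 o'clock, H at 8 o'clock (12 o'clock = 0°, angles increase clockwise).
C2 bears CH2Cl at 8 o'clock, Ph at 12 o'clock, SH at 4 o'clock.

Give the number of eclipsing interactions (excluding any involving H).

Non-H eclipsing pairs: COOH(0°)/Ph(0°); tBu(120°)/SH(120°) — 2 interactions.

2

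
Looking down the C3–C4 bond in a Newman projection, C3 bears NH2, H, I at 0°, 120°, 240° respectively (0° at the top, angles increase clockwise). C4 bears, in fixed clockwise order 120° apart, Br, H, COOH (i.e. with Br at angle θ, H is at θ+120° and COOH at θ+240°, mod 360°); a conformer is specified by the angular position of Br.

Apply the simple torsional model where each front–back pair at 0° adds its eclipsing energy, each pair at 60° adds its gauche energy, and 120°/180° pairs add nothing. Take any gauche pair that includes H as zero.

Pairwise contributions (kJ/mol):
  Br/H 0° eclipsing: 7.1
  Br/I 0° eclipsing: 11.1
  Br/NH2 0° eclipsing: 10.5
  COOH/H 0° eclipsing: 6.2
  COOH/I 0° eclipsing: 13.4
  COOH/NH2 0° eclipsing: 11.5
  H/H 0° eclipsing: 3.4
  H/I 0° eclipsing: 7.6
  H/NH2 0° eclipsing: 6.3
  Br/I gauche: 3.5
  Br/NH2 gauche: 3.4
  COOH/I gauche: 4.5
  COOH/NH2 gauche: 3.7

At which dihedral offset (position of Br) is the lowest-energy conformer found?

Br at 0° (eclipsed): NH2(0°)/Br(0°) eclipsed 10.5; H(120°)/H(120°) eclipsed 3.4; I(240°)/COOH(240°) eclipsed 13.4 → 27.3 kJ/mol.
Br at 60° (staggered): NH2(0°)/Br(60°) gauche 3.4; NH2(0°)/COOH(300°) gauche 3.7; I(240°)/COOH(300°) gauche 4.5 → 11.6 kJ/mol.
Br at 120° (eclipsed): NH2(0°)/COOH(0°) eclipsed 11.5; H(120°)/Br(120°) eclipsed 7.1; I(240°)/H(240°) eclipsed 7.6 → 26.2 kJ/mol.
Br at 180° (staggered): NH2(0°)/COOH(60°) gauche 3.7; I(240°)/Br(180°) gauche 3.5 → 7.2 kJ/mol.
Br at 240° (eclipsed): NH2(0°)/H(0°) eclipsed 6.3; H(120°)/COOH(120°) eclipsed 6.2; I(240°)/Br(240°) eclipsed 11.1 → 23.6 kJ/mol.
Br at 300° (staggered): NH2(0°)/Br(300°) gauche 3.4; I(240°)/Br(300°) gauche 3.5; I(240°)/COOH(180°) gauche 4.5 → 11.4 kJ/mol.
The minimum (7.2 kJ/mol) occurs with Br at 180°.

180°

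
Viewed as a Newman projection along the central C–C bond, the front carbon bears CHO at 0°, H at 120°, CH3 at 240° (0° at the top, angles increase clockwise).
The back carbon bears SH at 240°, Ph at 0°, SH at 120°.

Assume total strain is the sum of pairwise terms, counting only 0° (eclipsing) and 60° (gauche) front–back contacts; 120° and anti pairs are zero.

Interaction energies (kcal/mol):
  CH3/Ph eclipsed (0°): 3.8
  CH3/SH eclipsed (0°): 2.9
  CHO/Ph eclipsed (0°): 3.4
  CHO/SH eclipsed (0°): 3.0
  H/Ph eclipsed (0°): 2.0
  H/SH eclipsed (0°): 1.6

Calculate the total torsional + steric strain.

7.9 kcal/mol

This conformer (eclipsed): CHO–Ph eclipsed, H–SH eclipsed, CH3–SH eclipsed; 3.4 + 1.6 + 2.9 = 7.9 kcal/mol.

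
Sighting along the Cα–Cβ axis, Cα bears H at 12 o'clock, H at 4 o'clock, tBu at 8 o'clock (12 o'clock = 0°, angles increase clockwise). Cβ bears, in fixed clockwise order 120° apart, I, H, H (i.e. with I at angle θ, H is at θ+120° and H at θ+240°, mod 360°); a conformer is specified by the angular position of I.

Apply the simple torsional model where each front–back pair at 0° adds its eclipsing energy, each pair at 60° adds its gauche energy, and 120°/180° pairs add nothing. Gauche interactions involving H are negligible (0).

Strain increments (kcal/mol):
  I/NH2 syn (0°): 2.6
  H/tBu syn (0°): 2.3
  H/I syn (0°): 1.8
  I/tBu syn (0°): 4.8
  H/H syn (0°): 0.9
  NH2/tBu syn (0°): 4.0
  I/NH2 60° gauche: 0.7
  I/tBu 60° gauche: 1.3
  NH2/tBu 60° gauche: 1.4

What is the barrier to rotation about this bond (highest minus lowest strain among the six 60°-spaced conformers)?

6.6 kcal/mol

I at 0° is eclipsed. H at 0° is eclipsed with I at 0° (1.8); H at 120° is eclipsed with H at 120° (0.9); tBu at 240° is eclipsed with H at 240° (2.3). Total 5.0 kcal/mol.
I at 60° (staggered): no non-H gauche contacts → 0.0 kcal/mol.
I at 120° is eclipsed. H at 0° is eclipsed with H at 0° (0.9); H at 120° is eclipsed with I at 120° (1.8); tBu at 240° is eclipsed with H at 240° (2.3). Total 5.0 kcal/mol.
I at 180° is staggered. tBu at 240° is gauche with I at 180° (1.3). Total 1.3 kcal/mol.
I at 240° is eclipsed. H at 0° is eclipsed with H at 0° (0.9); H at 120° is eclipsed with H at 120° (0.9); tBu at 240° is eclipsed with I at 240° (4.8). Total 6.6 kcal/mol.
I at 300° is staggered. tBu at 240° is gauche with I at 300° (1.3). Total 1.3 kcal/mol.
Max at 240° (6.6 kcal/mol), min at 60° (0.0 kcal/mol); barrier = 6.6 kcal/mol.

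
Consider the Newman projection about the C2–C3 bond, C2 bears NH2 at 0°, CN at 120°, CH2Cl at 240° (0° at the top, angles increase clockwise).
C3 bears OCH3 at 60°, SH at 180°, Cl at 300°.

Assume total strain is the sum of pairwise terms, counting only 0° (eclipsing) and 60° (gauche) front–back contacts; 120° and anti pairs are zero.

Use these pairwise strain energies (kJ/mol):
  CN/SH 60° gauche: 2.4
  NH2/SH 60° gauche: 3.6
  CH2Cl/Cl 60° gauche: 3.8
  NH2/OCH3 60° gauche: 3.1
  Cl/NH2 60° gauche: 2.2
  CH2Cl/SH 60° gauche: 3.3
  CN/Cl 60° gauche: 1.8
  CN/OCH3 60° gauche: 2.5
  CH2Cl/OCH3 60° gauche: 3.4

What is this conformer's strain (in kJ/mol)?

This conformer (staggered): NH2(0°)/OCH3(60°) gauche 3.1; NH2(0°)/Cl(300°) gauche 2.2; CN(120°)/OCH3(60°) gauche 2.5; CN(120°)/SH(180°) gauche 2.4; CH2Cl(240°)/SH(180°) gauche 3.3; CH2Cl(240°)/Cl(300°) gauche 3.8 → 17.3 kJ/mol.

17.3 kJ/mol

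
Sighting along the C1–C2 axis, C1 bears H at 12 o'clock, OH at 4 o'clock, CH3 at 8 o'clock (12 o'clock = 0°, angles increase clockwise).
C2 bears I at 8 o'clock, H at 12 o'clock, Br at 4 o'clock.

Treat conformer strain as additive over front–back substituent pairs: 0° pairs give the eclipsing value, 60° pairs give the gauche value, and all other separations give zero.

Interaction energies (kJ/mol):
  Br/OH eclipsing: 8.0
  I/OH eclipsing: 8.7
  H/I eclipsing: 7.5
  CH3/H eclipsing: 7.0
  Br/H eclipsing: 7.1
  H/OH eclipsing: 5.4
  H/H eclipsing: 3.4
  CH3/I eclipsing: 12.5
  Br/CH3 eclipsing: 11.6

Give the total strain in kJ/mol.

23.9 kJ/mol

This conformer (eclipsed): H–H eclipsed, OH–Br eclipsed, CH3–I eclipsed; 3.4 + 8.0 + 12.5 = 23.9 kJ/mol.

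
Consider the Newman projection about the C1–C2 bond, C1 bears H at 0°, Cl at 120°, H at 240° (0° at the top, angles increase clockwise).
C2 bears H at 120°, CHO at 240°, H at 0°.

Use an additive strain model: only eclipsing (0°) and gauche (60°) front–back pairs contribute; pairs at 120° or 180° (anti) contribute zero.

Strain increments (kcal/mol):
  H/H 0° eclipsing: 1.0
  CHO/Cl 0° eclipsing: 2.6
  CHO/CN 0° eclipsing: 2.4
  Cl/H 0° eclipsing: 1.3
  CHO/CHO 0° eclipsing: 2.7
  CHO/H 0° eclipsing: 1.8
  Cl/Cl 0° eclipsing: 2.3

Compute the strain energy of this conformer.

4.1 kcal/mol

This conformer (eclipsed): H(0°)/H(0°) eclipsed 1.0; Cl(120°)/H(120°) eclipsed 1.3; H(240°)/CHO(240°) eclipsed 1.8 → 4.1 kcal/mol.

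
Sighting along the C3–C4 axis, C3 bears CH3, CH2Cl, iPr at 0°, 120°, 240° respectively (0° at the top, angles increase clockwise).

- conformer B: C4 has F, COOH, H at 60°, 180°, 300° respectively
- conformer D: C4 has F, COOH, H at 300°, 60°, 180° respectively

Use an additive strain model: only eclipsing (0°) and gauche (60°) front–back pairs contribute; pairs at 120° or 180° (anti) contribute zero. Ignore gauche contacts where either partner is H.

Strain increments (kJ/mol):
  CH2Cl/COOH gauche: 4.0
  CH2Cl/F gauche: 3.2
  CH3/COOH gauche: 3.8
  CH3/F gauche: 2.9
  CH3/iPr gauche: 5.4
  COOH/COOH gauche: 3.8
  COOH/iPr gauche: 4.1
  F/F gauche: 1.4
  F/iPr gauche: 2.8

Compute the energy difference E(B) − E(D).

B (staggered): CH3–F gauche, CH2Cl–F gauche, CH2Cl–COOH gauche, iPr–COOH gauche; 2.9 + 3.2 + 4.0 + 4.1 = 14.2 kJ/mol.
D (staggered): CH3–F gauche, CH3–COOH gauche, CH2Cl–COOH gauche, iPr–F gauche; 2.9 + 3.8 + 4.0 + 2.8 = 13.5 kJ/mol.
E(B) − E(D) = 14.2 − 13.5 = +0.7 kJ/mol.

+0.7 kJ/mol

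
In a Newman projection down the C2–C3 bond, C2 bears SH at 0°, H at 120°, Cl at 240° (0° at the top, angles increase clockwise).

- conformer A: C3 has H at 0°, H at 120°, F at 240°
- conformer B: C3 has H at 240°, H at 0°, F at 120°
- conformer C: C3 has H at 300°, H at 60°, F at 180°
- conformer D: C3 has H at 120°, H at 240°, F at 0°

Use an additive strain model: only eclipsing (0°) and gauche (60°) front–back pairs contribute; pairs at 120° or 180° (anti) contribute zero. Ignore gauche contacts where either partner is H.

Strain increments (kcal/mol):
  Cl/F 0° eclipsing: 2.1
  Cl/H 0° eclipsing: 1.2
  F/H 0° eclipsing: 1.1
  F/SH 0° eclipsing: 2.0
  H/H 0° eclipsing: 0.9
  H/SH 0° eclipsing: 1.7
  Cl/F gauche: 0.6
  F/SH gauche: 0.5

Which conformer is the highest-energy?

A (eclipsed): SH–H eclipsed, H–H eclipsed, Cl–F eclipsed; 1.7 + 0.9 + 2.1 = 4.7 kcal/mol.
B (eclipsed): SH–H eclipsed, H–F eclipsed, Cl–H eclipsed; 1.7 + 1.1 + 1.2 = 4.0 kcal/mol.
C (staggered): Cl–F gauche; 0.6 = 0.6 kcal/mol.
D (eclipsed): SH–F eclipsed, H–H eclipsed, Cl–H eclipsed; 2.0 + 0.9 + 1.2 = 4.1 kcal/mol.
A has the highest total (4.7 kcal/mol).

A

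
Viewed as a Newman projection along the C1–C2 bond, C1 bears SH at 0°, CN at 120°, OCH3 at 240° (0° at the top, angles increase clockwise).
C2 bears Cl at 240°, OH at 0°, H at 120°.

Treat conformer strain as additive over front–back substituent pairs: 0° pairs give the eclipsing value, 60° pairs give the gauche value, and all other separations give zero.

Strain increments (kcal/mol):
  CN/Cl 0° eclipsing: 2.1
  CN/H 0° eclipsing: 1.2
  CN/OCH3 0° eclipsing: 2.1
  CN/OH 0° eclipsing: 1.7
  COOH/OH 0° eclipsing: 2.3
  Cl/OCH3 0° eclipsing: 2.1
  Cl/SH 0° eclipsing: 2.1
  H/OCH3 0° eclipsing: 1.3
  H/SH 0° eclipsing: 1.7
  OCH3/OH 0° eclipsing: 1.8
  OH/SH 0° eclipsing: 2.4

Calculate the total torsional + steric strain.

5.7 kcal/mol

This conformer (eclipsed): SH(0°)/OH(0°) eclipsed 2.4; CN(120°)/H(120°) eclipsed 1.2; OCH3(240°)/Cl(240°) eclipsed 2.1 → 5.7 kcal/mol.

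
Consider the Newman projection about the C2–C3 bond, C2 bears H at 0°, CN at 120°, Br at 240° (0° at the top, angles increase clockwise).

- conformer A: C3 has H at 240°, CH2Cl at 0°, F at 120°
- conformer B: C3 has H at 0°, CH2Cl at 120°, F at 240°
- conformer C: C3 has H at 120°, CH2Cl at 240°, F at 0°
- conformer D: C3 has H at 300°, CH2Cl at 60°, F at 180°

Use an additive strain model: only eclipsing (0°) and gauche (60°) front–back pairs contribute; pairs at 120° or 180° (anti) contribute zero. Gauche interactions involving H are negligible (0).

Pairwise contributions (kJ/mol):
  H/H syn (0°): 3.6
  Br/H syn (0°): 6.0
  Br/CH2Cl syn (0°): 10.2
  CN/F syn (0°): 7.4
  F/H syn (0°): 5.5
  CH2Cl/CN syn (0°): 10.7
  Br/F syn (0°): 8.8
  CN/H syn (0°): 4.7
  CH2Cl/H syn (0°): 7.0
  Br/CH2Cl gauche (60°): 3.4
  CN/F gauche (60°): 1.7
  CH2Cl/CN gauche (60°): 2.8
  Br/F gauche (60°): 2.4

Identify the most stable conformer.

A (eclipsed): H–CH2Cl eclipsed, CN–F eclipsed, Br–H eclipsed; 7.0 + 7.4 + 6.0 = 20.4 kJ/mol.
B (eclipsed): H–H eclipsed, CN–CH2Cl eclipsed, Br–F eclipsed; 3.6 + 10.7 + 8.8 = 23.1 kJ/mol.
C (eclipsed): H–F eclipsed, CN–H eclipsed, Br–CH2Cl eclipsed; 5.5 + 4.7 + 10.2 = 20.4 kJ/mol.
D (staggered): CN–CH2Cl gauche, CN–F gauche, Br–F gauche; 2.8 + 1.7 + 2.4 = 6.9 kJ/mol.
D has the lowest total (6.9 kJ/mol).

D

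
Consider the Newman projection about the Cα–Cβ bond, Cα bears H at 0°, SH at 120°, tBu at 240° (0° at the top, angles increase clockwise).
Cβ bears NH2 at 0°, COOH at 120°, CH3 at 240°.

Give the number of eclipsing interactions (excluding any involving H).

Non-H eclipsing pairs: SH(120°)/COOH(120°); tBu(240°)/CH3(240°) — 2 interactions.

2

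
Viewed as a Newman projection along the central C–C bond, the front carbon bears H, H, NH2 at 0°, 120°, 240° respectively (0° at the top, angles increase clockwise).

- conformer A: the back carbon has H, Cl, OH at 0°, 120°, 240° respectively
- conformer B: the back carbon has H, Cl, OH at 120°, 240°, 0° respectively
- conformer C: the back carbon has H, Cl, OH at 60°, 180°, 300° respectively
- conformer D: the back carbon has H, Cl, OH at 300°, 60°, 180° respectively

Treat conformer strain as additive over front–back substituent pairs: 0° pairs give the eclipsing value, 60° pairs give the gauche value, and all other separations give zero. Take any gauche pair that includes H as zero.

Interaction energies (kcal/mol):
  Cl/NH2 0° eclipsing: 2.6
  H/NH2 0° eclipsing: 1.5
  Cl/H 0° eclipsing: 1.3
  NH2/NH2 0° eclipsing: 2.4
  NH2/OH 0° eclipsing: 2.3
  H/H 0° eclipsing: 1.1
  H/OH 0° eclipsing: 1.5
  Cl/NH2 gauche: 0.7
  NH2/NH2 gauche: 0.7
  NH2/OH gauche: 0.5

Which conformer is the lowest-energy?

D

A (eclipsed): H–H eclipsed, H–Cl eclipsed, NH2–OH eclipsed; 1.1 + 1.3 + 2.3 = 4.7 kcal/mol.
B (eclipsed): H–OH eclipsed, H–H eclipsed, NH2–Cl eclipsed; 1.5 + 1.1 + 2.6 = 5.2 kcal/mol.
C (staggered): NH2–Cl gauche, NH2–OH gauche; 0.7 + 0.5 = 1.2 kcal/mol.
D (staggered): NH2–OH gauche; 0.5 = 0.5 kcal/mol.
D has the lowest total (0.5 kcal/mol).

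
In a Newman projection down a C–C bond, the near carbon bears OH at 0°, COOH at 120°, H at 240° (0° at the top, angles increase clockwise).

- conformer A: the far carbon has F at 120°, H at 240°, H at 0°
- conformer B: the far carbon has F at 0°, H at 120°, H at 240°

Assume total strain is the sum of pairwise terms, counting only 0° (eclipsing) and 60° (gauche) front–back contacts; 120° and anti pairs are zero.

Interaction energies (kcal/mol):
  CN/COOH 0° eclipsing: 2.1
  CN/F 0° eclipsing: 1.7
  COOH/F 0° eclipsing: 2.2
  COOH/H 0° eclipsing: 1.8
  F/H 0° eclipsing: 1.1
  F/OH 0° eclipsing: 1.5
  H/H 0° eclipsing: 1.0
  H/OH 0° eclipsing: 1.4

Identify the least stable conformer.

A (eclipsed): OH(0°)/H(0°) eclipsed 1.4; COOH(120°)/F(120°) eclipsed 2.2; H(240°)/H(240°) eclipsed 1.0 → 4.6 kcal/mol.
B (eclipsed): OH(0°)/F(0°) eclipsed 1.5; COOH(120°)/H(120°) eclipsed 1.8; H(240°)/H(240°) eclipsed 1.0 → 4.3 kcal/mol.
A has the highest total (4.6 kcal/mol).

A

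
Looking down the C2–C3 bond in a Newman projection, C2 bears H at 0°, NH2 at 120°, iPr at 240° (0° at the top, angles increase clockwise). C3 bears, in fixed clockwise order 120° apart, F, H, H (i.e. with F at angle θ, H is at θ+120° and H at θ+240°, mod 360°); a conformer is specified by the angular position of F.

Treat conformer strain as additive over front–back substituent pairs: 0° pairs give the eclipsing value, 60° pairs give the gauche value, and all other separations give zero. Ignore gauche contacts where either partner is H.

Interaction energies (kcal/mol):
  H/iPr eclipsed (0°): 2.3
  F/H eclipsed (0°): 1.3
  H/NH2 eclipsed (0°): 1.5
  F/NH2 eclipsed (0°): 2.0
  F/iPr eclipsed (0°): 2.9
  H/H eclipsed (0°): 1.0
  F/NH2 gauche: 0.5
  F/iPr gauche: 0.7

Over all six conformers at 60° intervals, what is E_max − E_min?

4.9 kcal/mol

F at 0° is eclipsed. H at 0° is eclipsed with F at 0° (1.3); NH2 at 120° is eclipsed with H at 120° (1.5); iPr at 240° is eclipsed with H at 240° (2.3). Total 5.1 kcal/mol.
F at 60° is staggered. NH2 at 120° is gauche with F at 60° (0.5). Total 0.5 kcal/mol.
F at 120° is eclipsed. H at 0° is eclipsed with H at 0° (1.0); NH2 at 120° is eclipsed with F at 120° (2.0); iPr at 240° is eclipsed with H at 240° (2.3). Total 5.3 kcal/mol.
F at 180° is staggered. NH2 at 120° is gauche with F at 180° (0.5); iPr at 240° is gauche with F at 180° (0.7). Total 1.2 kcal/mol.
F at 240° is eclipsed. H at 0° is eclipsed with H at 0° (1.0); NH2 at 120° is eclipsed with H at 120° (1.5); iPr at 240° is eclipsed with F at 240° (2.9). Total 5.4 kcal/mol.
F at 300° is staggered. iPr at 240° is gauche with F at 300° (0.7). Total 0.7 kcal/mol.
Max at 240° (5.4 kcal/mol), min at 60° (0.5 kcal/mol); barrier = 4.9 kcal/mol.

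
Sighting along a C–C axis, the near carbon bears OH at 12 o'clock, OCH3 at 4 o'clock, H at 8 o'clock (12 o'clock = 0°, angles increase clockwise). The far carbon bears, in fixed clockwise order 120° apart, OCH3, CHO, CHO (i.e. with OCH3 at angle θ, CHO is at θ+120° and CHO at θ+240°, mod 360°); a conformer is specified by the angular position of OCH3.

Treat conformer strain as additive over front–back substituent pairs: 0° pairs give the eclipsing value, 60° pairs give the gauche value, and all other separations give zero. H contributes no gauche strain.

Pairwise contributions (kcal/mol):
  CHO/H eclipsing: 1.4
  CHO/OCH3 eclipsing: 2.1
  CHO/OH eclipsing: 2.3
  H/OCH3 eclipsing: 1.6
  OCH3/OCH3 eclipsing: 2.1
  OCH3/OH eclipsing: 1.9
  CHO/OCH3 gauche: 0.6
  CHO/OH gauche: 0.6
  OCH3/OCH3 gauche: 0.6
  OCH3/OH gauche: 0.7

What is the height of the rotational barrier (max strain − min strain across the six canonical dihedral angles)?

OCH3 at 0° (eclipsed): OH(0°)/OCH3(0°) eclipsed 1.9; OCH3(120°)/CHO(120°) eclipsed 2.1; H(240°)/CHO(240°) eclipsed 1.4 → 5.4 kcal/mol.
OCH3 at 60° (staggered): OH(0°)/OCH3(60°) gauche 0.7; OH(0°)/CHO(300°) gauche 0.6; OCH3(120°)/OCH3(60°) gauche 0.6; OCH3(120°)/CHO(180°) gauche 0.6 → 2.5 kcal/mol.
OCH3 at 120° (eclipsed): OH(0°)/CHO(0°) eclipsed 2.3; OCH3(120°)/OCH3(120°) eclipsed 2.1; H(240°)/CHO(240°) eclipsed 1.4 → 5.8 kcal/mol.
OCH3 at 180° (staggered): OH(0°)/CHO(300°) gauche 0.6; OH(0°)/CHO(60°) gauche 0.6; OCH3(120°)/OCH3(180°) gauche 0.6; OCH3(120°)/CHO(60°) gauche 0.6 → 2.4 kcal/mol.
OCH3 at 240° (eclipsed): OH(0°)/CHO(0°) eclipsed 2.3; OCH3(120°)/CHO(120°) eclipsed 2.1; H(240°)/OCH3(240°) eclipsed 1.6 → 6.0 kcal/mol.
OCH3 at 300° (staggered): OH(0°)/OCH3(300°) gauche 0.7; OH(0°)/CHO(60°) gauche 0.6; OCH3(120°)/CHO(60°) gauche 0.6; OCH3(120°)/CHO(180°) gauche 0.6 → 2.5 kcal/mol.
Max at 240° (6.0 kcal/mol), min at 180° (2.4 kcal/mol); barrier = 3.6 kcal/mol.

3.6 kcal/mol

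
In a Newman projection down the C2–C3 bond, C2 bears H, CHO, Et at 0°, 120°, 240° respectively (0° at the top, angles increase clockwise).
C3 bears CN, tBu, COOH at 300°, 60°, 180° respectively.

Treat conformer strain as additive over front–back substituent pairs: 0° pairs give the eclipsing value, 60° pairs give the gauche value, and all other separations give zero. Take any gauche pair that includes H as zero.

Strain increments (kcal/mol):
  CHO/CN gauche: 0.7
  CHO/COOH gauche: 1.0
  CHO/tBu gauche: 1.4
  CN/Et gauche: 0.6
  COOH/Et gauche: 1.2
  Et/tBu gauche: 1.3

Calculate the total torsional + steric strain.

This conformer is staggered. CHO at 120° is gauche with tBu at 60° (1.4); CHO at 120° is gauche with COOH at 180° (1.0); Et at 240° is gauche with CN at 300° (0.6); Et at 240° is gauche with COOH at 180° (1.2). Total 4.2 kcal/mol.

4.2 kcal/mol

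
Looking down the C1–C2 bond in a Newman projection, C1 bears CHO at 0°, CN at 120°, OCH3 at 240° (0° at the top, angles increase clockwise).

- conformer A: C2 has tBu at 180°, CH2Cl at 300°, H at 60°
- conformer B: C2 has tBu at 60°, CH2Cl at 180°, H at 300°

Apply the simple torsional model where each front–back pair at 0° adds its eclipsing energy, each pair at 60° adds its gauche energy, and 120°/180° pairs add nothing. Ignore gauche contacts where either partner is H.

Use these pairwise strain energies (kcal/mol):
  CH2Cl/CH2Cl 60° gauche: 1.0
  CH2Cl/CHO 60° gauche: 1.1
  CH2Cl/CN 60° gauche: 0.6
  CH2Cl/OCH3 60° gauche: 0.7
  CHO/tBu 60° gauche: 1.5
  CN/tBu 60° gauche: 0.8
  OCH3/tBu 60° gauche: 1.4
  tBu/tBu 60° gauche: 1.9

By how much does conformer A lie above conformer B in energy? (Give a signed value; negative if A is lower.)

+0.4 kcal/mol

A (staggered): CHO(0°)/CH2Cl(300°) gauche 1.1; CN(120°)/tBu(180°) gauche 0.8; OCH3(240°)/tBu(180°) gauche 1.4; OCH3(240°)/CH2Cl(300°) gauche 0.7 → 4.0 kcal/mol.
B (staggered): CHO(0°)/tBu(60°) gauche 1.5; CN(120°)/tBu(60°) gauche 0.8; CN(120°)/CH2Cl(180°) gauche 0.6; OCH3(240°)/CH2Cl(180°) gauche 0.7 → 3.6 kcal/mol.
E(A) − E(B) = 4.0 − 3.6 = +0.4 kcal/mol.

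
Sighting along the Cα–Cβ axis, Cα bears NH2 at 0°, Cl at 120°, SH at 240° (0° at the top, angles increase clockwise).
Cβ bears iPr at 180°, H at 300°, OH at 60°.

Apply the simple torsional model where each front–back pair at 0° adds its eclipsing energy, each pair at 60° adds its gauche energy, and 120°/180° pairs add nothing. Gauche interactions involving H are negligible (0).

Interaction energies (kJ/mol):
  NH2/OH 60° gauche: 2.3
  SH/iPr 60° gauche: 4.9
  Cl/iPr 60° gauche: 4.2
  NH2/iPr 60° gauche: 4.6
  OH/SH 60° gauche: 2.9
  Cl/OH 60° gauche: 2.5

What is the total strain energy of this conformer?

13.9 kJ/mol

This conformer (staggered): NH2(0°)/OH(60°) gauche 2.3; Cl(120°)/iPr(180°) gauche 4.2; Cl(120°)/OH(60°) gauche 2.5; SH(240°)/iPr(180°) gauche 4.9 → 13.9 kJ/mol.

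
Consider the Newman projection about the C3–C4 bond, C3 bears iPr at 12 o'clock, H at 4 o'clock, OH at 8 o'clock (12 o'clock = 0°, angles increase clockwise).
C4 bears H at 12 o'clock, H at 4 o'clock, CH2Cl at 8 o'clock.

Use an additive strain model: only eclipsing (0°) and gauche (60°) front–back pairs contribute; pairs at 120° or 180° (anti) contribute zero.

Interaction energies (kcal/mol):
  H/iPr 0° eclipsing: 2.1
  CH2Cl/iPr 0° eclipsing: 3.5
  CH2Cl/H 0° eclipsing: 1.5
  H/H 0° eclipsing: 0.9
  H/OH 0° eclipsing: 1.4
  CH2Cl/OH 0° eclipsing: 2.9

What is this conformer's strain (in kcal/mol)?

5.9 kcal/mol

This conformer (eclipsed): iPr–H eclipsed, H–H eclipsed, OH–CH2Cl eclipsed; 2.1 + 0.9 + 2.9 = 5.9 kcal/mol.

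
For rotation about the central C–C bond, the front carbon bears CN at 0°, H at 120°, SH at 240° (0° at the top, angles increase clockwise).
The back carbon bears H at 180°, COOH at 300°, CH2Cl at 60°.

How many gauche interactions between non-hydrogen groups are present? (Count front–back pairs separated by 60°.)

3

Non-H gauche pairs: CN(0°)/COOH(300°); CN(0°)/CH2Cl(60°); SH(240°)/COOH(300°) — 3 interactions.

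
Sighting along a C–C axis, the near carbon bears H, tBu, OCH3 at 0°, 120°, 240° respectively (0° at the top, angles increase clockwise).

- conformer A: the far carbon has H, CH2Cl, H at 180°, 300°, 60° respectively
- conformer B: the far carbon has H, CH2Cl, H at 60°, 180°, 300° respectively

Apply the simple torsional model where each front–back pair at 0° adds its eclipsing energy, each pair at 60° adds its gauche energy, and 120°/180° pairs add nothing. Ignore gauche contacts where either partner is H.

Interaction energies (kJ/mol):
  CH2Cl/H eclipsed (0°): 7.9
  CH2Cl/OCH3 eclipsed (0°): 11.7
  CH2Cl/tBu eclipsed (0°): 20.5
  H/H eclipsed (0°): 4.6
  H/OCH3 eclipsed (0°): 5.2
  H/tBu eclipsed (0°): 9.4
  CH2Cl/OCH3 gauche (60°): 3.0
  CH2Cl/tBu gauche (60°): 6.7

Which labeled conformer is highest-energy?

B

A (staggered): OCH3–CH2Cl gauche; 3.0 = 3.0 kJ/mol.
B (staggered): tBu–CH2Cl gauche, OCH3–CH2Cl gauche; 6.7 + 3.0 = 9.7 kJ/mol.
B has the highest total (9.7 kJ/mol).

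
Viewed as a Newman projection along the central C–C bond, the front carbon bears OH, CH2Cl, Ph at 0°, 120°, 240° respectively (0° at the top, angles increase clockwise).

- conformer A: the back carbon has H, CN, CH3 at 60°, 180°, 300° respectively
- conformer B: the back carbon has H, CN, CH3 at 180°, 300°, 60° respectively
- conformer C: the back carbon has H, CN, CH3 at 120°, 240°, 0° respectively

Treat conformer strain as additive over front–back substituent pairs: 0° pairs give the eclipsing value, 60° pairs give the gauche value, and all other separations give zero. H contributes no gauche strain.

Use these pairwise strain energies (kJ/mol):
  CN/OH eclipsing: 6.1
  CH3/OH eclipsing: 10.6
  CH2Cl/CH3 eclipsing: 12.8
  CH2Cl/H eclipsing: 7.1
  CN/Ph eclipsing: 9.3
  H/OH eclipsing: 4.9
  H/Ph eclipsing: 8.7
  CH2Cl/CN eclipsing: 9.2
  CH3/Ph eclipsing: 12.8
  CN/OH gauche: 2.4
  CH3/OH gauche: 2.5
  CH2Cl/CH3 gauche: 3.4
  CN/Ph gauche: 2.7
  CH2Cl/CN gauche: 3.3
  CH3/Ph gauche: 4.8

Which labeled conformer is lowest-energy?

B

A (staggered): OH–CH3 gauche, CH2Cl–CN gauche, Ph–CN gauche, Ph–CH3 gauche; 2.5 + 3.3 + 2.7 + 4.8 = 13.3 kJ/mol.
B (staggered): OH–CN gauche, OH–CH3 gauche, CH2Cl–CH3 gauche, Ph–CN gauche; 2.4 + 2.5 + 3.4 + 2.7 = 11.0 kJ/mol.
C (eclipsed): OH–CH3 eclipsed, CH2Cl–H eclipsed, Ph–CN eclipsed; 10.6 + 7.1 + 9.3 = 27.0 kJ/mol.
B has the lowest total (11.0 kJ/mol).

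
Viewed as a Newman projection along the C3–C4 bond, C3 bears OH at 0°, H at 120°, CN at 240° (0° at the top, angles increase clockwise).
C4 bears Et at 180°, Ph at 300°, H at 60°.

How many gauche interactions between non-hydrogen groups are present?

Non-H gauche pairs: OH(0°)/Ph(300°); CN(240°)/Et(180°); CN(240°)/Ph(300°) — 3 interactions.

3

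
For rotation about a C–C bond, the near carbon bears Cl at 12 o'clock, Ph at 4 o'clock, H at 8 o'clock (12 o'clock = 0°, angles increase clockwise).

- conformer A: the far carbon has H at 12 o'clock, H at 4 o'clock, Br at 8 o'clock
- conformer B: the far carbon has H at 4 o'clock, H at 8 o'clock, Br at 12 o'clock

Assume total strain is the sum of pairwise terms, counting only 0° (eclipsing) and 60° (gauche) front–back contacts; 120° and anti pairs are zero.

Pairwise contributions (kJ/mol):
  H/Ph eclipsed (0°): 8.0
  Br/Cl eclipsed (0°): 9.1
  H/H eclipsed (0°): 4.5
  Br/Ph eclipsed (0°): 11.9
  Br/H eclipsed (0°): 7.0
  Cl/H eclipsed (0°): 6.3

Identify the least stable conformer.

A (eclipsed): Cl–H eclipsed, Ph–H eclipsed, H–Br eclipsed; 6.3 + 8.0 + 7.0 = 21.3 kJ/mol.
B (eclipsed): Cl–Br eclipsed, Ph–H eclipsed, H–H eclipsed; 9.1 + 8.0 + 4.5 = 21.6 kJ/mol.
B has the highest total (21.6 kJ/mol).

B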